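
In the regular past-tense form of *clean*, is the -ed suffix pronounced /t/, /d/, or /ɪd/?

/d/

The stem *clean* ends in a voiced sound other than /d/.
The -ed suffix is realized as /ɪd/ after /t, d/; as /t/ after other voiceless consonants; and as /d/ after other voiced sounds.
So -ed on *clean* is pronounced /d/.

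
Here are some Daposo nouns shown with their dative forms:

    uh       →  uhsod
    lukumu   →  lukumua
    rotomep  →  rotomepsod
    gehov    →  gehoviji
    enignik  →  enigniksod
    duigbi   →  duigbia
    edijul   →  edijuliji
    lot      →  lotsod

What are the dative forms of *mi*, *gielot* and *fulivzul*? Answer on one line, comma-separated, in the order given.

mia, gielotsod, fulivzuliji

The suffix is conditioned by the final sound: -sod when the stem ends in a voiceless consonant (*uh*, *rotomep*, *enignik*, *lot*); -iji when the stem ends in a voiced consonant (*gehov*, *edijul*); -a when the stem ends in a vowel (*lukumu*, *duigbi*).
*mi*: final sound = /i/, a vowel → -a → *mia*.
*gielot* — final sound /t/ (a voiceless consonant) → -sod → *gielotsod*.
Since the final sound of *fulivzul* is /l/ (a voiced consonant), it takes -iji, giving *fulivzuliji*.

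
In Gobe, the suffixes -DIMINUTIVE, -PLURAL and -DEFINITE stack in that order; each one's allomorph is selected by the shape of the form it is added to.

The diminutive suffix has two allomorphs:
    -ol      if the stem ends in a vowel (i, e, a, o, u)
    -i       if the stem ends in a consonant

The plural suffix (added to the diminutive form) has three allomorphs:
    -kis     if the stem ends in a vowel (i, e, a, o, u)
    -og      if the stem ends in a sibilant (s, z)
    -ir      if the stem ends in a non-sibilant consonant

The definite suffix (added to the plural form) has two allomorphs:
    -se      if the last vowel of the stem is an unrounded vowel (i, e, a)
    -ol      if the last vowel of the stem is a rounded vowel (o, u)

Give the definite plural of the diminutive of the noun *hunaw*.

hunawikisse

Since the final sound of *hunaw* is /w/ (a consonant), it takes -i, giving *hunawi*.
Since the final sound of the diminutive form *hunawi* is /i/ (a vowel), it takes -kis, giving *hunawikis*.
Since the last vowel of the plural form *hunawikis* is /i/ (an unrounded vowel), it takes -se, giving *hunawikisse*.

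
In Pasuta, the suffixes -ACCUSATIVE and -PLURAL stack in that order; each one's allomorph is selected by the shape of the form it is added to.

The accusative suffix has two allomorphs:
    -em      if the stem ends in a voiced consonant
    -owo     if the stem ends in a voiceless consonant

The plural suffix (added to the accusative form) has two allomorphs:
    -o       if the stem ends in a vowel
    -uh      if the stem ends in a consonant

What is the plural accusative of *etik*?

*etik*: final consonant = /k/, voiceless → -owo → *etikowo*.
Since the final sound of the accusative form *etikowo* is /o/ (a vowel), it takes -o, giving *etikowoo*.

etikowoo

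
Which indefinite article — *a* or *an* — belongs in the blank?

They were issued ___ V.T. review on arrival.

a

The indefinite article is chosen by the initial *sound* of the following word, not its spelling.
The initialism *V.T.* is read letter by letter; the first letter, V, is pronounced /viː/, which begins with a consonant sound.
So the article is *a*: They were issued a V.T. review on arrival.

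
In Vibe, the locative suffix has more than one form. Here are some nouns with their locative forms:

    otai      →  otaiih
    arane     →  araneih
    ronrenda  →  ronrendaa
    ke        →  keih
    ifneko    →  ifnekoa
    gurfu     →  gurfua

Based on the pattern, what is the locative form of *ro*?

The alternation tracks the last vowel of the stem — -ih when the last vowel of the stem is a front vowel (*otai*, *arane*, *ke*); -a when the last vowel of the stem is a back vowel (*ronrenda*, *ifneko*, *gurfu*).
*ro* — last vowel /o/ (a back vowel) → -a → *roa*.

roa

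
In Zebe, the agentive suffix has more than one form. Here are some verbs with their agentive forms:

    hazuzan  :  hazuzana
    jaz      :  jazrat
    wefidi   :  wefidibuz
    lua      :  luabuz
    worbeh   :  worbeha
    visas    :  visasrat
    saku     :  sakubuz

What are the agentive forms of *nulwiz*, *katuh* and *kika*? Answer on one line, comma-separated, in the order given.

nulwizrat, katuha, kikabuz

The alternation tracks the final sound of the stem — -rat when the stem ends in a sibilant (*jaz*, *visas*); -a when the stem ends in a non-sibilant consonant (*hazuzan*, *worbeh*); -buz when the stem ends in a vowel (*wefidi*, *lua*, *saku*).
*nulwiz*: final sound = /z/, a sibilant → -rat → *nulwizrat*.
*katuh*: final sound = /h/, a non-sibilant consonant → -a → *katuha*.
*kika* — final sound /a/ (a vowel) → -buz → *kikabuz*.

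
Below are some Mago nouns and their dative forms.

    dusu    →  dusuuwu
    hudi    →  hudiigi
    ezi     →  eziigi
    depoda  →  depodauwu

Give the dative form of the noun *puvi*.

puviigi

The suffix is conditioned by the last vowel: -igi when the last vowel of the stem is a front vowel (*hudi*, *ezi*); -uwu when the last vowel of the stem is a back vowel (*dusu*, *depoda*).
The last vowel of *puvi* is /i/, which is a front vowel, so the suffix is -igi, giving *puviigi*.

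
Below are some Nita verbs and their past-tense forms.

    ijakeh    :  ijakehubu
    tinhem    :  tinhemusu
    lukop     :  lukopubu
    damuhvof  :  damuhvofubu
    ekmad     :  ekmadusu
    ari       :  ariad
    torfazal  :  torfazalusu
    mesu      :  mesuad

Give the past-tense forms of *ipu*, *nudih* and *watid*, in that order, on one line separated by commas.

Looking at the final sound of each stem: -ubu when the stem ends in a voiceless consonant (*ijakeh*, *lukop*, *damuhvof*); -usu when the stem ends in a voiced consonant (*tinhem*, *ekmad*, *torfazal*); -ad when the stem ends in a vowel (*ari*, *mesu*).
*ipu* — final sound /u/ (a vowel) → -ad → *ipuad*.
The final sound of *nudih* is /h/, which is a voiceless consonant, so the suffix is -ubu, giving *nudihubu*.
The final sound of *watid* is /d/, which is a voiced consonant, so the suffix is -usu, giving *watidusu*.

ipuad, nudihubu, watidusu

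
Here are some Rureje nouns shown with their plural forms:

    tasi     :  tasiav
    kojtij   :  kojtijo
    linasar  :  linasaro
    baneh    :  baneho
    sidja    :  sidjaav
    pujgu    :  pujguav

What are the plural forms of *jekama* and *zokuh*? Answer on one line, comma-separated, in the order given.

jekamaav, zokuho

Looking at the final sound of each stem: -o when the stem ends in a consonant (*kojtij*, *linasar*, *baneh*); -av when the stem ends in a vowel (*tasi*, *sidja*, *pujgu*).
The final sound of *jekama* is /a/, which is a vowel, so the suffix is -av, giving *jekamaav*.
Since the final sound of *zokuh* is /h/ (a consonant), it takes -o, giving *zokuho*.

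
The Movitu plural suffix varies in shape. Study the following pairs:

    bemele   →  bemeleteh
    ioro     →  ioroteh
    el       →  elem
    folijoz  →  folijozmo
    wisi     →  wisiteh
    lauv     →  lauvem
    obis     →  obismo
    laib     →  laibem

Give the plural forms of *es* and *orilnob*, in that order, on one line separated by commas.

The pattern is sibilance of the final sound: -mo when the stem ends in a sibilant (*folijoz*, *obis*); -em when the stem ends in a non-sibilant consonant (*el*, *lauv*, *laib*); -teh when the stem ends in a vowel (*bemele*, *ioro*, *wisi*).
Since the final sound of *es* is /s/ (a sibilant), it takes -mo, giving *esmo*.
*orilnob* — final sound /b/ (a non-sibilant consonant) → -em → *orilnobem*.

esmo, orilnobem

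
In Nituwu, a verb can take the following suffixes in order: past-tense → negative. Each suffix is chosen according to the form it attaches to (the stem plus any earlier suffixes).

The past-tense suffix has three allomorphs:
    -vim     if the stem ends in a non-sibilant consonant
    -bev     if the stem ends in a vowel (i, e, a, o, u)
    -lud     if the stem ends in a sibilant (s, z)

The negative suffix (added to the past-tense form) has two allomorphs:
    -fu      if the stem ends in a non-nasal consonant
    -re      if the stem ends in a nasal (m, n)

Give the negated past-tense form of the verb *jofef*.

The final sound of *jofef* is /f/, which is a non-sibilant consonant, so the past-tense suffix is -vim, giving *jofefvim*.
The past-tense form *jofefvim*: final consonant = /m/, a nasal → -re → *jofefvimre*.

jofefvimre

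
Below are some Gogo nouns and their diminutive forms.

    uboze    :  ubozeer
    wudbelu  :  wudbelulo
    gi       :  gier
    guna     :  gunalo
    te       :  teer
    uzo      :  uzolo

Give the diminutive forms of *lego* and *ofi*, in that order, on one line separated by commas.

The alternation tracks the last vowel of the stem — -er when the last vowel of the stem is a front vowel (*uboze*, *gi*, *te*); -lo when the last vowel of the stem is a back vowel (*wudbelu*, *guna*, *uzo*).
*lego*: last vowel = /o/, a back vowel → -lo → *legolo*.
*ofi*: last vowel = /i/, a front vowel → -er → *ofier*.

legolo, ofier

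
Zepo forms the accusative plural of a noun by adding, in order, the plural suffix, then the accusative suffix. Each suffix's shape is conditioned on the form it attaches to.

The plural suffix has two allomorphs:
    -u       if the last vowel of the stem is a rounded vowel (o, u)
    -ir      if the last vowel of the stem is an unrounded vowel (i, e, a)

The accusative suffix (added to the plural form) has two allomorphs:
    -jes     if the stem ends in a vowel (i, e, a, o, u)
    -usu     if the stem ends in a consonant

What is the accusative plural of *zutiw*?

The last vowel of *zutiw* is /i/, which is an unrounded vowel, so the plural suffix is -ir, giving *zutiwir*.
The plural form *zutiwir*: final sound = /r/, a consonant → -usu → *zutiwirusu*.

zutiwirusu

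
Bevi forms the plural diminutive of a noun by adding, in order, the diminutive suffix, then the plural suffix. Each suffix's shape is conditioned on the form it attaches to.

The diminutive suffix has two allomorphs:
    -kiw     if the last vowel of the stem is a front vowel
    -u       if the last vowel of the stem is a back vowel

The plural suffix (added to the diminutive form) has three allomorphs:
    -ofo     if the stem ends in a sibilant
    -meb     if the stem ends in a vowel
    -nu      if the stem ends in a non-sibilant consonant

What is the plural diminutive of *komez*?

komezkiwnu

*komez*: last vowel = /e/, a front vowel → -kiw → *komezkiw*.
The diminutive form *komezkiw* — final sound /w/ (a non-sibilant consonant) → -nu → *komezkiwnu*.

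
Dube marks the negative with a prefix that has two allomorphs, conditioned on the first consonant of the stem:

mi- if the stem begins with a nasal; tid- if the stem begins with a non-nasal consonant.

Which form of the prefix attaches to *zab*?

The first consonant of *zab* is /z/, which is non-nasal, so the prefix is tid-.

tid-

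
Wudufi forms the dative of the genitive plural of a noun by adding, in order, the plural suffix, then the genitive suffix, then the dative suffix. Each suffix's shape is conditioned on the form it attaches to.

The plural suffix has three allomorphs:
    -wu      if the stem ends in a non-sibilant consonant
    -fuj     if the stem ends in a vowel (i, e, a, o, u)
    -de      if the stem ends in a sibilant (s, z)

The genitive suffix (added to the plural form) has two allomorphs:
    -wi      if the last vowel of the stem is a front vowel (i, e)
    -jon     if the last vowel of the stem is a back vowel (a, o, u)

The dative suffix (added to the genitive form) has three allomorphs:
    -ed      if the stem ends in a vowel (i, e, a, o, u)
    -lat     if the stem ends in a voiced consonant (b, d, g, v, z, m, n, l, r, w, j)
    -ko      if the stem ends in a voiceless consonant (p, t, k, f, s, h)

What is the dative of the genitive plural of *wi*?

*wi*: final sound = /i/, a vowel → -fuj → *wifuj*.
The plural form *wifuj*: last vowel = /u/, a back vowel → -jon → *wifujjon*.
Since the final sound of the genitive form *wifujjon* is /n/ (a voiced consonant), it takes -lat, giving *wifujjonlat*.

wifujjonlat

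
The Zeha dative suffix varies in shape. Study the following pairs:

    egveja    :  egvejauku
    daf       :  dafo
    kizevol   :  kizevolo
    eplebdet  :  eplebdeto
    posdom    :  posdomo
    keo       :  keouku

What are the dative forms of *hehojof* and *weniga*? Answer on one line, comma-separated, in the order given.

hehojofo, wenigauku

Looking at the final sound of each stem: -o when the stem ends in a consonant (*daf*, *kizevol*, *eplebdet*, *posdom*); -uku when the stem ends in a vowel (*egveja*, *keo*).
The final sound of *hehojof* is /f/, which is a consonant, so the suffix is -o, giving *hehojofo*.
The final sound of *weniga* is /a/, which is a vowel, so the suffix is -uku, giving *wenigauku*.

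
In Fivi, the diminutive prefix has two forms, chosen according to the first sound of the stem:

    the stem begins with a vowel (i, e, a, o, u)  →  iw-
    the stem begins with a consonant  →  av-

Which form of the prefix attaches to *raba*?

av-

*raba*: first sound = /r/, a consonant → av-.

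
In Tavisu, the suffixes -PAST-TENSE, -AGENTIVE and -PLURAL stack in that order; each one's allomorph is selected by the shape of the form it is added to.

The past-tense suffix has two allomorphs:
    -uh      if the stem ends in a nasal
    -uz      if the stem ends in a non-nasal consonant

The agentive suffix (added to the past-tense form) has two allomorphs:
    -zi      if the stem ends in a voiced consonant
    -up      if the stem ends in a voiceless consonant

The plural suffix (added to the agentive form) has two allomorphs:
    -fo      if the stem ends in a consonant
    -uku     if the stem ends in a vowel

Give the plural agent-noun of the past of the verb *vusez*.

vusezuzziuku

*vusez* — final consonant /z/ (non-nasal) → -uz → *vusezuz*.
Since the final consonant of the past-tense form *vusezuz* is /z/ (voiced), it takes -zi, giving *vusezuzzi*.
Since the final sound of the agentive form *vusezuzzi* is /i/ (a vowel), it takes -uku, giving *vusezuzziuku*.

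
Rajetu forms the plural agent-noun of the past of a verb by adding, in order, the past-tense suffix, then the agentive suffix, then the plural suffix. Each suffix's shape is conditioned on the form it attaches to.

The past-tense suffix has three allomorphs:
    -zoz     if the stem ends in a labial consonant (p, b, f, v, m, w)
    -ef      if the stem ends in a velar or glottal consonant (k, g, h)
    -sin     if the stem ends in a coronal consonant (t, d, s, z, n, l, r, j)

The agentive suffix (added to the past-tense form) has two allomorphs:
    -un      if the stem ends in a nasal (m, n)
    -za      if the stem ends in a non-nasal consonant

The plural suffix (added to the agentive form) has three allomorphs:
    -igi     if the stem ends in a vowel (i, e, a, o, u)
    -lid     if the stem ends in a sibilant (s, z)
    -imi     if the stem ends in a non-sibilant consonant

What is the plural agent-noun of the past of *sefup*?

sefupzozzaigi

The final consonant of *sefup* is /p/, which is labial, so the past-tense suffix is -zoz, giving *sefupzoz*.
The final consonant of the past-tense form *sefupzoz* is /z/, which is non-nasal, so the agentive suffix is -za, giving *sefupzozza*.
The agentive form *sefupzozza*: final sound = /a/, a vowel → -igi → *sefupzozzaigi*.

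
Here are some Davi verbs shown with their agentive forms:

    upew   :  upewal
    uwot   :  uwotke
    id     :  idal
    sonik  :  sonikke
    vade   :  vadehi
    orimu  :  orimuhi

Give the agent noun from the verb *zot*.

The alternation tracks the final sound of the stem — -ke when the stem ends in a voiceless consonant (*uwot*, *sonik*); -al when the stem ends in a voiced consonant (*upew*, *id*); -hi when the stem ends in a vowel (*vade*, *orimu*).
Since the final sound of *zot* is /t/ (a voiceless consonant), it takes -ke, giving *zotke*.

zotke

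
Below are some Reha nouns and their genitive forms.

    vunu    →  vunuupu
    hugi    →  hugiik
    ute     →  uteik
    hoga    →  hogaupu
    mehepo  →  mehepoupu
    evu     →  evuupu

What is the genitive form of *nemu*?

nemuupu

The alternation tracks the last vowel of the stem — -ik when the last vowel of the stem is a front vowel (*hugi*, *ute*); -upu when the last vowel of the stem is a back vowel (*vunu*, *hoga*, *mehepo*, *evu*).
The last vowel of *nemu* is /u/, which is a back vowel, so the suffix is -upu, giving *nemuupu*.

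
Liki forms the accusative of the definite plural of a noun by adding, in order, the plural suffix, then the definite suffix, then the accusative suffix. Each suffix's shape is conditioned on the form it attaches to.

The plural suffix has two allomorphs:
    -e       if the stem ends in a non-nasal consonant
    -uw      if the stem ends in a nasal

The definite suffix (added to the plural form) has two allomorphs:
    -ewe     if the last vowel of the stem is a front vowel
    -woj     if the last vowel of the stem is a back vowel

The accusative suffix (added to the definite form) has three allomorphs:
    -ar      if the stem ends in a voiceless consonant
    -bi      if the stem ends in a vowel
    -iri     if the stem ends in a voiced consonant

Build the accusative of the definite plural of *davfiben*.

davfibenuwwojiri

*davfiben* — final consonant /n/ (a nasal) → -uw → *davfibenuw*.
Since the last vowel of the plural form *davfibenuw* is /u/ (a back vowel), it takes -woj, giving *davfibenuwwoj*.
The definite form *davfibenuwwoj*: final sound = /j/, a voiced consonant → -iri → *davfibenuwwojiri*.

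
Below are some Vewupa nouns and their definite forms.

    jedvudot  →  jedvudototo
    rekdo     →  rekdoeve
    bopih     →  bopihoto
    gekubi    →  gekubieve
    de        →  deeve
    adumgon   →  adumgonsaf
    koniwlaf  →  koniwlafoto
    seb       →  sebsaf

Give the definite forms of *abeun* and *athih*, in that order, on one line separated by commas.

Looking at the final sound of each stem: -oto when the stem ends in a voiceless consonant (*jedvudot*, *bopih*, *koniwlaf*); -saf when the stem ends in a voiced consonant (*adumgon*, *seb*); -eve when the stem ends in a vowel (*rekdo*, *gekubi*, *de*).
Since the final sound of *abeun* is /n/ (a voiced consonant), it takes -saf, giving *abeunsaf*.
*athih*: final sound = /h/, a voiceless consonant → -oto → *athihoto*.

abeunsaf, athihoto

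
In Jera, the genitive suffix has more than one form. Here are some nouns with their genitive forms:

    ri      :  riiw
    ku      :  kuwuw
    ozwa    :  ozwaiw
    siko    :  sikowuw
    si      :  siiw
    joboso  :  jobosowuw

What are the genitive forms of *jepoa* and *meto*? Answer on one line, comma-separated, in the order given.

The suffix is conditioned by the last vowel: -wuw when the last vowel of the stem is a rounded vowel (*ku*, *siko*, *joboso*); -iw when the last vowel of the stem is an unrounded vowel (*ri*, *ozwa*, *si*).
*jepoa*: last vowel = /a/, an unrounded vowel → -iw → *jepoaiw*.
The last vowel of *meto* is /o/, which is a rounded vowel, so the suffix is -wuw, giving *metowuw*.

jepoaiw, metowuw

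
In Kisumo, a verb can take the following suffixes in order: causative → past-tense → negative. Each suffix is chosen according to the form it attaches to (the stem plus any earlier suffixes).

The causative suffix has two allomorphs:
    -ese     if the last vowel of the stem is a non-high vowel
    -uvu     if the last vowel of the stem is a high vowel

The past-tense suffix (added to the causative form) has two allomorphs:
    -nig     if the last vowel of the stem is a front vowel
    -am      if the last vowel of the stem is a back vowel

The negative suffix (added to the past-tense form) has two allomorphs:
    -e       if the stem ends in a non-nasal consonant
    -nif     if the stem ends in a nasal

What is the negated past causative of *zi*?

Since the last vowel of *zi* is /i/ (a high vowel), it takes -uvu, giving *ziuvu*.
The last vowel of the causative form *ziuvu* is /u/, which is a back vowel, so the past-tense suffix is -am, giving *ziuvuam*.
Since the final consonant of the past-tense form *ziuvuam* is /m/ (a nasal), it takes -nif, giving *ziuvuamnif*.

ziuvuamnif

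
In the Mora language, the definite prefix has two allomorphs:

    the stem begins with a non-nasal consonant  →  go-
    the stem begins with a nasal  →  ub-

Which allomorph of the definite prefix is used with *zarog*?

*zarog*: first consonant = /z/, non-nasal → go-.

go-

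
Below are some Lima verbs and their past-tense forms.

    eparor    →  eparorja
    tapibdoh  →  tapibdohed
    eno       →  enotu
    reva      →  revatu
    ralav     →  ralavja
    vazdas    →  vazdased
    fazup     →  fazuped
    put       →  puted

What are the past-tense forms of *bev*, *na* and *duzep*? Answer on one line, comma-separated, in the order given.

The alternation tracks the final sound of the stem — -ed when the stem ends in a voiceless consonant (*tapibdoh*, *vazdas*, *fazup*, *put*); -ja when the stem ends in a voiced consonant (*eparor*, *ralav*); -tu when the stem ends in a vowel (*eno*, *reva*).
The final sound of *bev* is /v/, which is a voiced consonant, so the suffix is -ja, giving *bevja*.
*na* — final sound /a/ (a vowel) → -tu → *natu*.
*duzep*: final sound = /p/, a voiceless consonant → -ed → *duzeped*.

bevja, natu, duzeped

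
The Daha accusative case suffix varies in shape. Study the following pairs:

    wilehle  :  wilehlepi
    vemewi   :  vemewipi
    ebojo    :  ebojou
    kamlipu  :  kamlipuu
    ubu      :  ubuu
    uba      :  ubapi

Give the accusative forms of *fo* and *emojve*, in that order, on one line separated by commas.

The alternation tracks the last vowel of the stem — -u when the last vowel of the stem is a rounded vowel (*ebojo*, *kamlipu*, *ubu*); -pi when the last vowel of the stem is an unrounded vowel (*wilehle*, *vemewi*, *uba*).
*fo* — last vowel /o/ (a rounded vowel) → -u → *fou*.
Since the last vowel of *emojve* is /e/ (an unrounded vowel), it takes -pi, giving *emojvepi*.

fou, emojvepi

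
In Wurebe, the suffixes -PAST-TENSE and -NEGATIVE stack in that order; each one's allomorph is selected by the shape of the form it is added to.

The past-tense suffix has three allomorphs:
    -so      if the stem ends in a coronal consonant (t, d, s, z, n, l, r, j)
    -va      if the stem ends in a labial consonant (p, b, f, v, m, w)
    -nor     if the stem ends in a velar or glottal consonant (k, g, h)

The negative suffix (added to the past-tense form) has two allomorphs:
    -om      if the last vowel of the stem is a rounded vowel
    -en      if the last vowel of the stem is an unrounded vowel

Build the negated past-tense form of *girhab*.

*girhab* — final consonant /b/ (labial) → -va → *girhabva*.
The last vowel of the past-tense form *girhabva* is /a/, which is an unrounded vowel, so the negative suffix is -en, giving *girhabvaen*.

girhabvaen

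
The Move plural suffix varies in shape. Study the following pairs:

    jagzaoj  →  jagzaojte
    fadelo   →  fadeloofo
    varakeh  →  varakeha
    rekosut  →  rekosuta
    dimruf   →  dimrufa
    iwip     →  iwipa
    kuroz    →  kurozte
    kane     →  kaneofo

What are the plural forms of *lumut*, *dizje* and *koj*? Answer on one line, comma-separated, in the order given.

lumuta, dizjeofo, kojte

The suffix is conditioned by the final sound: -a when the stem ends in a voiceless consonant (*varakeh*, *rekosut*, *dimruf*, *iwip*); -te when the stem ends in a voiced consonant (*jagzaoj*, *kuroz*); -ofo when the stem ends in a vowel (*fadelo*, *kane*).
*lumut* — final sound /t/ (a voiceless consonant) → -a → *lumuta*.
Since the final sound of *dizje* is /e/ (a vowel), it takes -ofo, giving *dizjeofo*.
*koj*: final sound = /j/, a voiced consonant → -te → *kojte*.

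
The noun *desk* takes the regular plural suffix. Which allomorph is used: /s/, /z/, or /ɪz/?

The stem *desk* ends in a voiceless non-sibilant consonant.
The plural suffix surfaces as /ɪz/ after sibilants, /s/ after other voiceless consonants, and /z/ after other voiced sounds.
So the plural -s on *desk* is pronounced /s/.

/s/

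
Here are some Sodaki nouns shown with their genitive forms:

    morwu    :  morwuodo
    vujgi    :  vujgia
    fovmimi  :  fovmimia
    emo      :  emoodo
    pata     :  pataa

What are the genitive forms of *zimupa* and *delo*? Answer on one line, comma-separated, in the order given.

Looking at the last vowel of each stem: -odo when the last vowel of the stem is a rounded vowel (*morwu*, *emo*); -a when the last vowel of the stem is an unrounded vowel (*vujgi*, *fovmimi*, *pata*).
*zimupa* — last vowel /a/ (an unrounded vowel) → -a → *zimupaa*.
*delo* — last vowel /o/ (a rounded vowel) → -odo → *deloodo*.

zimupaa, deloodo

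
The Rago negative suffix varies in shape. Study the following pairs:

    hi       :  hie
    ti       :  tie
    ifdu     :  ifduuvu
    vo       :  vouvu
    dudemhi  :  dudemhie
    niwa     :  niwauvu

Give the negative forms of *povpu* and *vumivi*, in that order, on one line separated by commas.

The suffix is conditioned by the last vowel: -e when the last vowel of the stem is a front vowel (*hi*, *ti*, *dudemhi*); -uvu when the last vowel of the stem is a back vowel (*ifdu*, *vo*, *niwa*).
The last vowel of *povpu* is /u/, which is a back vowel, so the suffix is -uvu, giving *povpuuvu*.
*vumivi* — last vowel /i/ (a front vowel) → -e → *vumivie*.

povpuuvu, vumivie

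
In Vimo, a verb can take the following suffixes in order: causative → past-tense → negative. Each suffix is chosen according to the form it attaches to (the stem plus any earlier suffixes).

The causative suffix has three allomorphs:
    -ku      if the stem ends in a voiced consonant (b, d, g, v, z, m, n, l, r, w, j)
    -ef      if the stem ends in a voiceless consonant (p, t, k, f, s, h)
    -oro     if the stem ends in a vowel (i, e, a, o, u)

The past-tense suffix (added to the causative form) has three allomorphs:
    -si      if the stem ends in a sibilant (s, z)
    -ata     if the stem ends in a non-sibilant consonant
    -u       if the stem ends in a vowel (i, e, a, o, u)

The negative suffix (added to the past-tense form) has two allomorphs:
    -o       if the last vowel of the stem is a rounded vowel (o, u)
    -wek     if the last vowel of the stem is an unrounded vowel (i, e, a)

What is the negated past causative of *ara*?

Since the final sound of *ara* is /a/ (a vowel), it takes -oro, giving *araoro*.
The causative form *araoro* — final sound /o/ (a vowel) → -u → *araorou*.
The past-tense form *araorou*: last vowel = /u/, a rounded vowel → -o → *araorouo*.

araorouo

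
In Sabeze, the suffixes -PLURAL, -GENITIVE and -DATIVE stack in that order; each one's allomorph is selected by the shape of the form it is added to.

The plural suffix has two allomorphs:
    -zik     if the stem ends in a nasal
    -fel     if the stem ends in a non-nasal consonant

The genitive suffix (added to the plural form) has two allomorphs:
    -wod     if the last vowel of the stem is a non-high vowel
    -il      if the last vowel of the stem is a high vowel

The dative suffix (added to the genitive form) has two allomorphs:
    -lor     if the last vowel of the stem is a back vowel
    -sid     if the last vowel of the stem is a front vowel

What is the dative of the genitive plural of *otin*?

*otin* — final consonant /n/ (a nasal) → -zik → *otinzik*.
The plural form *otinzik* — last vowel /i/ (a high vowel) → -il → *otinzikil*.
The last vowel of the genitive form *otinzikil* is /i/, which is a front vowel, so the dative suffix is -sid, giving *otinzikilsid*.

otinzikilsid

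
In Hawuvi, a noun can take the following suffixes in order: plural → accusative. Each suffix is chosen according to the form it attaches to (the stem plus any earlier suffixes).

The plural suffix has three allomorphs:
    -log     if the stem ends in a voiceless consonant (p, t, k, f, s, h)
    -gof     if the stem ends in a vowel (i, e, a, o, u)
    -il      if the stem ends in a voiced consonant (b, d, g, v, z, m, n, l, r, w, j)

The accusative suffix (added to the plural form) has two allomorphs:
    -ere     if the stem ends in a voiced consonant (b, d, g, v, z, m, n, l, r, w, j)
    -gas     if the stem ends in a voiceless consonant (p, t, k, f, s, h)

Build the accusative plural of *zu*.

The final sound of *zu* is /u/, which is a vowel, so the plural suffix is -gof, giving *zugof*.
The final consonant of the plural form *zugof* is /f/, which is voiceless, so the accusative suffix is -gas, giving *zugofgas*.

zugofgas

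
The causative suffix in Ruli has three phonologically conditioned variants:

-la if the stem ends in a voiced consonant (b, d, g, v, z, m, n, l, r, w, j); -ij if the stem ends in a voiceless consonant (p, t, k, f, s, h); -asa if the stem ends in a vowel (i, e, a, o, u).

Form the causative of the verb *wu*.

The final sound of *wu* is /u/, which is a vowel, so the suffix is -asa, giving *wuasa*.

wuasa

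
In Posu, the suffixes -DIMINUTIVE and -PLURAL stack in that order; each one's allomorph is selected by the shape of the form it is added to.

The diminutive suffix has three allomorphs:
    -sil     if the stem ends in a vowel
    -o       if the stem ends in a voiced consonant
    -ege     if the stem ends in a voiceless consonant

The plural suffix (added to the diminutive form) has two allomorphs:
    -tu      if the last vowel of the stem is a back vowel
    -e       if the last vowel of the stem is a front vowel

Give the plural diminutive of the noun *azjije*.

azjijesile

The final sound of *azjije* is /e/, which is a vowel, so the diminutive suffix is -sil, giving *azjijesil*.
The last vowel of the diminutive form *azjijesil* is /i/, which is a front vowel, so the plural suffix is -e, giving *azjijesile*.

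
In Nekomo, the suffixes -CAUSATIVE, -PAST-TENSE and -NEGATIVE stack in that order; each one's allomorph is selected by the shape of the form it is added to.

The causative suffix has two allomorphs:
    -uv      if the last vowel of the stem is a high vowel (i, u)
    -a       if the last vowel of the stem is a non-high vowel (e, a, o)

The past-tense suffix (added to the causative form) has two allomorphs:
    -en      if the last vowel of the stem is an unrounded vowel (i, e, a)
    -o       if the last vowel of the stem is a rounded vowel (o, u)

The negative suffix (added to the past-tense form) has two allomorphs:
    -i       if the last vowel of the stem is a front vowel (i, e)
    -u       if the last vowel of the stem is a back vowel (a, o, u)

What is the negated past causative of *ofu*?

The last vowel of *ofu* is /u/, which is a high vowel, so the causative suffix is -uv, giving *ofuuv*.
The causative form *ofuuv*: last vowel = /u/, a rounded vowel → -o → *ofuuvo*.
The last vowel of the past-tense form *ofuuvo* is /o/, which is a back vowel, so the negative suffix is -u, giving *ofuuvou*.

ofuuvou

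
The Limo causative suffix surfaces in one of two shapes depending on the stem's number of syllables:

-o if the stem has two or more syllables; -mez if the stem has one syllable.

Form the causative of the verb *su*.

*su* has one syllable, so the suffix is -mez, giving *sumez*.

sumez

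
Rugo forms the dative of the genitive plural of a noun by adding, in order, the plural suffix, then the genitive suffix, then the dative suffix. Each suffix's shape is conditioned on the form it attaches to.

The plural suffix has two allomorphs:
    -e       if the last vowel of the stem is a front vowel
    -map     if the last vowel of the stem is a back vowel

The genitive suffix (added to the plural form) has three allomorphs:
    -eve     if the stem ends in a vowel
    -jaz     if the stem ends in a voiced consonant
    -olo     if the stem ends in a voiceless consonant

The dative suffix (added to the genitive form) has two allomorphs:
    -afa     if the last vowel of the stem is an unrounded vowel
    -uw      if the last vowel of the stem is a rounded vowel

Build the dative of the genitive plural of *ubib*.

*ubib*: last vowel = /i/, a front vowel → -e → *ubibe*.
Since the final sound of the plural form *ubibe* is /e/ (a vowel), it takes -eve, giving *ubibeeve*.
The last vowel of the genitive form *ubibeeve* is /e/, which is an unrounded vowel, so the dative suffix is -afa, giving *ubibeeveafa*.

ubibeeveafa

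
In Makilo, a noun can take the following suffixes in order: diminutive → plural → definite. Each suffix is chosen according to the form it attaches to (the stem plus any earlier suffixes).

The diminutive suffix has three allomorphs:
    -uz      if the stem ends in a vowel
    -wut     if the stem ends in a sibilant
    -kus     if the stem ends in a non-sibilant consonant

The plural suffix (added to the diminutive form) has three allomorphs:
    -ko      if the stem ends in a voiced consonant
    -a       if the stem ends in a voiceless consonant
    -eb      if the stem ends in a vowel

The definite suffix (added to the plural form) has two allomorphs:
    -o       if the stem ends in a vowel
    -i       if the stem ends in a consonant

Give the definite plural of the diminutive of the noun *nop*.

*nop* — final sound /p/ (a non-sibilant consonant) → -kus → *nopkus*.
The final sound of the diminutive form *nopkus* is /s/, which is a voiceless consonant, so the plural suffix is -a, giving *nopkusa*.
The plural form *nopkusa*: final sound = /a/, a vowel → -o → *nopkusao*.

nopkusao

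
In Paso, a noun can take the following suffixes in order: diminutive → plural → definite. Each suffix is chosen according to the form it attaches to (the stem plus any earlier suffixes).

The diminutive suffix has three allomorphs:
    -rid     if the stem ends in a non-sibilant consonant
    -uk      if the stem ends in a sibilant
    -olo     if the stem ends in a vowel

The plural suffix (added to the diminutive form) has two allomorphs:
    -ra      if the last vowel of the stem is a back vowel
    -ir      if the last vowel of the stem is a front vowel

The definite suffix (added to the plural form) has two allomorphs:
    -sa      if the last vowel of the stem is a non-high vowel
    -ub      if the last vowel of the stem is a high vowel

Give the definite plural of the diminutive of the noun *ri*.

*ri* — final sound /i/ (a vowel) → -olo → *riolo*.
The last vowel of the diminutive form *riolo* is /o/, which is a back vowel, so the plural suffix is -ra, giving *riolora*.
The last vowel of the plural form *riolora* is /a/, which is a non-high vowel, so the definite suffix is -sa, giving *riolorasa*.

riolorasa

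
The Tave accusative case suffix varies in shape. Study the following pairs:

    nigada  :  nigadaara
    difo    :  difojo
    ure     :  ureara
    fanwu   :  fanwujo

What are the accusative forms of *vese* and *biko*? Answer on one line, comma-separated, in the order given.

veseara, bikojo

The pattern is rounding harmony: -jo when the last vowel of the stem is a rounded vowel (*difo*, *fanwu*); -ara when the last vowel of the stem is an unrounded vowel (*nigada*, *ure*).
*vese*: last vowel = /e/, an unrounded vowel → -ara → *veseara*.
The last vowel of *biko* is /o/, which is a rounded vowel, so the suffix is -jo, giving *bikojo*.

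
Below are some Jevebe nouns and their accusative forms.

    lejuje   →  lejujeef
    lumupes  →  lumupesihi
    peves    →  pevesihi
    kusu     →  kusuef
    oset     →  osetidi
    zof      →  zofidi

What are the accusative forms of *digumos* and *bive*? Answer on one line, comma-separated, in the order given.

The pattern is sibilance of the final sound: -ihi when the stem ends in a sibilant (*lumupes*, *peves*); -idi when the stem ends in a non-sibilant consonant (*oset*, *zof*); -ef when the stem ends in a vowel (*lejuje*, *kusu*).
*digumos* — final sound /s/ (a sibilant) → -ihi → *digumosihi*.
*bive*: final sound = /e/, a vowel → -ef → *biveef*.

digumosihi, biveef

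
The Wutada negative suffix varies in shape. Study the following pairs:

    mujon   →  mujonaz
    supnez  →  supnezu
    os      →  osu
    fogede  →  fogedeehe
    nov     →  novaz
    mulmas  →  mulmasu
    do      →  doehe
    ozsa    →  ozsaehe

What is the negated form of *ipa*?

The pattern is sibilance of the final sound: -u when the stem ends in a sibilant (*supnez*, *os*, *mulmas*); -az when the stem ends in a non-sibilant consonant (*mujon*, *nov*); -ehe when the stem ends in a vowel (*fogede*, *do*, *ozsa*).
*ipa* — final sound /a/ (a vowel) → -ehe → *ipaehe*.

ipaehe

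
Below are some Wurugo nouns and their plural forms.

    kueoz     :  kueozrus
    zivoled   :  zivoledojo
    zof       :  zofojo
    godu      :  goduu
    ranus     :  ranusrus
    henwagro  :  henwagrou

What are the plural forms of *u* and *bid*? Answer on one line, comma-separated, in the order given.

uu, bidojo

The alternation tracks the final sound of the stem — -rus when the stem ends in a sibilant (*kueoz*, *ranus*); -ojo when the stem ends in a non-sibilant consonant (*zivoled*, *zof*); -u when the stem ends in a vowel (*godu*, *henwagro*).
Since the final sound of *u* is /u/ (a vowel), it takes -u, giving *uu*.
*bid* — final sound /d/ (a non-sibilant consonant) → -ojo → *bidojo*.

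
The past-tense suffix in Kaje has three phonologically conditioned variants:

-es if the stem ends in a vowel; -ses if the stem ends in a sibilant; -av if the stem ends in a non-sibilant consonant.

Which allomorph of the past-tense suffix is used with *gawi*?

-es

Since the final sound of *gawi* is /i/ (a vowel), it takes -es.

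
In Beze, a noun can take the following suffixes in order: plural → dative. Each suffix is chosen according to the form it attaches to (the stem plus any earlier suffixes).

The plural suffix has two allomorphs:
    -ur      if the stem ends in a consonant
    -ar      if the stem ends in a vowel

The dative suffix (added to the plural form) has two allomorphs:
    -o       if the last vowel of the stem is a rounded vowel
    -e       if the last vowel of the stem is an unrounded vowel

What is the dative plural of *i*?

*i* — final sound /i/ (a vowel) → -ar → *iar*.
The last vowel of the plural form *iar* is /a/, which is an unrounded vowel, so the dative suffix is -e, giving *iare*.

iare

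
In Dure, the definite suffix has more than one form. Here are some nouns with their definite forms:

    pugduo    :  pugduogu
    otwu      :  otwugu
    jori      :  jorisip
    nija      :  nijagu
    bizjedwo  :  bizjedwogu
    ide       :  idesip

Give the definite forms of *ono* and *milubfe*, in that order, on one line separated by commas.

The pattern is front/back vowel harmony: -sip when the last vowel of the stem is a front vowel (*jori*, *ide*); -gu when the last vowel of the stem is a back vowel (*pugduo*, *otwu*, *nija*, *bizjedwo*).
The last vowel of *ono* is /o/, which is a back vowel, so the suffix is -gu, giving *onogu*.
*milubfe* — last vowel /e/ (a front vowel) → -sip → *milubfesip*.

onogu, milubfesip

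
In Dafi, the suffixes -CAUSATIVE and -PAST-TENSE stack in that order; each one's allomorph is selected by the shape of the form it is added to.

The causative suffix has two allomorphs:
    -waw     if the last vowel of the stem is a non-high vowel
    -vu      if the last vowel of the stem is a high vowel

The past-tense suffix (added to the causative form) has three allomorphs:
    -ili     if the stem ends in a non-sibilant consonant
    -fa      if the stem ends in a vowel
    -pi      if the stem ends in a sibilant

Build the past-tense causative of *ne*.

*ne* — last vowel /e/ (a non-high vowel) → -waw → *newaw*.
Since the final sound of the causative form *newaw* is /w/ (a non-sibilant consonant), it takes -ili, giving *newawili*.

newawili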